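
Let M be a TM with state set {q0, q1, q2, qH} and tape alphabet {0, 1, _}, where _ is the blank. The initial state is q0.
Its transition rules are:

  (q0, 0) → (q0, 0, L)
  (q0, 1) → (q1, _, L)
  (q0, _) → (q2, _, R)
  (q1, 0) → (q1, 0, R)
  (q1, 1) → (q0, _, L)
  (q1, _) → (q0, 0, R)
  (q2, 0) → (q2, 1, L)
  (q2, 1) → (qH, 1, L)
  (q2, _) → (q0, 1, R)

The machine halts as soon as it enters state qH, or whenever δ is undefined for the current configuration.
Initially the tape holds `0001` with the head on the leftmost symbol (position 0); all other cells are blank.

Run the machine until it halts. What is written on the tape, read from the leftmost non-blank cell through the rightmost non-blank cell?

state=q0 head=0 tape=__[0]001   (q0,0)→(q0,0,L)
state=q0 head=-1 tape=_[_]0001   (q0,_)→(q2,_,R)
state=q2 head=0 tape=__[0]001   (q2,0)→(q2,1,L)
state=q2 head=-1 tape=_[_]1001   (q2,_)→(q0,1,R)
state=q0 head=0 tape=_1[1]001   (q0,1)→(q1,_,L)
state=q1 head=-1 tape=_[1]_001   (q1,1)→(q0,_,L)
state=q0 head=-2 tape=[_]__001   (q0,_)→(q2,_,R)
state=q2 head=-1 tape=_[_]_001   (q2,_)→(q0,1,R)
state=q0 head=0 tape=_1[_]001   (q0,_)→(q2,_,R)
state=q2 head=1 tape=_1_[0]01   (q2,0)→(q2,1,L)
state=q2 head=0 tape=_1[_]101   (q2,_)→(q0,1,R)
state=q0 head=1 tape=_11[1]01   (q0,1)→(q1,_,L)
state=q1 head=0 tape=_1[1]_01   (q1,1)→(q0,_,L)
state=q0 head=-1 tape=_[1]__01   (q0,1)→(q1,_,L)
state=q1 head=-2 tape=[_]___01   (q1,_)→(q0,0,R)
state=q0 head=-1 tape=0[_]__01   (q0,_)→(q2,_,R)
state=q2 head=0 tape=0_[_]_01   (q2,_)→(q0,1,R)
state=q0 head=1 tape=0_1[_]01   (q0,_)→(q2,_,R)
state=q2 head=2 tape=0_1_[0]1   (q2,0)→(q2,1,L)
state=q2 head=1 tape=0_1[_]11   (q2,_)→(q0,1,R)
state=q0 head=2 tape=0_11[1]1   (q0,1)→(q1,_,L)
state=q1 head=1 tape=0_1[1]_1   (q1,1)→(q0,_,L)
state=q0 head=0 tape=0_[1]__1   (q0,1)→(q1,_,L)
state=q1 head=-1 tape=0[_]___1   (q1,_)→(q0,0,R)
state=q0 head=0 tape=00[_]__1   (q0,_)→(q2,_,R)
state=q2 head=1 tape=00_[_]_1   (q2,_)→(q0,1,R)
state=q0 head=2 tape=00_1[_]1   (q0,_)→(q2,_,R)
state=q2 head=3 tape=00_1_[1]   (q2,1)→(qH,1,L)
state=qH head=2 tape=00_1[_]1
The non-blank tape span at halt is 00_1_1.

00_1_1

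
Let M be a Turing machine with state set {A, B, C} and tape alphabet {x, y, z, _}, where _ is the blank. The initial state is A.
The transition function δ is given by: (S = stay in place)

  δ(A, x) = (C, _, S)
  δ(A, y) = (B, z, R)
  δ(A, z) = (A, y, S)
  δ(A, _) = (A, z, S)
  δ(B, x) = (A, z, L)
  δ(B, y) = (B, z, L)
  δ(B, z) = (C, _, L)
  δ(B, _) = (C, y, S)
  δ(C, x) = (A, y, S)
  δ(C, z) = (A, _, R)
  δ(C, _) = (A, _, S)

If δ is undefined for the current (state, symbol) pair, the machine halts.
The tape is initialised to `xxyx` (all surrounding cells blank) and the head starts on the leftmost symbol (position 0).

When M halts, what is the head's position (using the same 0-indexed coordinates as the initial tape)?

1

state=A head=0 tape=[x]xyx   (A,x)→(C,_,S)
state=C head=0 tape=[_]xyx   (C,_)→(A,_,S)
state=A head=0 tape=[_]xyx   (A,_)→(A,z,S)
state=A head=0 tape=[z]xyx   (A,z)→(A,y,S)
state=A head=0 tape=[y]xyx   (A,y)→(B,z,R)
state=B head=1 tape=z[x]yx   (B,x)→(A,z,L)
state=A head=0 tape=[z]zyx   (A,z)→(A,y,S)
state=A head=0 tape=[y]zyx   (A,y)→(B,z,R)
state=B head=1 tape=z[z]yx   (B,z)→(C,_,L)
state=C head=0 tape=[z]_yx   (C,z)→(A,_,R)
state=A head=1 tape=_[_]yx   (A,_)→(A,z,S)
state=A head=1 tape=_[z]yx   (A,z)→(A,y,S)
state=A head=1 tape=_[y]yx   (A,y)→(B,z,R)
state=B head=2 tape=_z[y]x   (B,y)→(B,z,L)
state=B head=1 tape=_[z]zx   (B,z)→(C,_,L)
state=C head=0 tape=[_]_zx   (C,_)→(A,_,S)
state=A head=0 tape=[_]_zx   (A,_)→(A,z,S)
state=A head=0 tape=[z]_zx   (A,z)→(A,y,S)
state=A head=0 tape=[y]_zx   (A,y)→(B,z,R)
state=B head=1 tape=z[_]zx   (B,_)→(C,y,S)
state=C head=1 tape=z[y]zx
At halt the head is at cell 1.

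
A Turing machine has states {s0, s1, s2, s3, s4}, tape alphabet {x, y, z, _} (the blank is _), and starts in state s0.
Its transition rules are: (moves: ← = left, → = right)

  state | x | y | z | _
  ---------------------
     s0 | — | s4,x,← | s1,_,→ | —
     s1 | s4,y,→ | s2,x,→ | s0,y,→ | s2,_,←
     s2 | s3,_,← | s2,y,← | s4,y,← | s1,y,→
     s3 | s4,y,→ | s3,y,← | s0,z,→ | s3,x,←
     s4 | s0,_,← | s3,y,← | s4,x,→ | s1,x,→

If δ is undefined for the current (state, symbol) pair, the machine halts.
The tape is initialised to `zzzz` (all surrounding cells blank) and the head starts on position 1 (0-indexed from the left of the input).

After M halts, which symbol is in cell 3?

y

s0 | z[z]zz_   read z → write _, move →, go to s1
s1 | z_[z]z_   read z → write y, move →, go to s0
s0 | z_y[z]_   read z → write _, move →, go to s1
s1 | z_y_[_]   read _ → write _, move ←, go to s2
s2 | z_y[_]_   read _ → write y, move →, go to s1
s1 | z_yy[_]   read _ → write _, move ←, go to s2
s2 | z_y[y]_   read y → write y, move ←, go to s2
s2 | z_[y]y_   read y → write y, move ←, go to s2
s2 | z[_]yy_   read _ → write y, move →, go to s1
s1 | zy[y]y_   read y → write x, move →, go to s2
s2 | zyx[y]_   read y → write y, move ←, go to s2
s2 | zy[x]y_   read x → write _, move ←, go to s3
s3 | z[y]_y_   read y → write y, move ←, go to s3
s3 | [z]y_y_   read z → write z, move →, go to s0
s0 | z[y]_y_   read y → write x, move ←, go to s4
s4 | [z]x_y_   read z → write x, move →, go to s4
s4 | x[x]_y_   read x → write _, move ←, go to s0
s0 | [x]__y_
Cell 3 holds y when M halts.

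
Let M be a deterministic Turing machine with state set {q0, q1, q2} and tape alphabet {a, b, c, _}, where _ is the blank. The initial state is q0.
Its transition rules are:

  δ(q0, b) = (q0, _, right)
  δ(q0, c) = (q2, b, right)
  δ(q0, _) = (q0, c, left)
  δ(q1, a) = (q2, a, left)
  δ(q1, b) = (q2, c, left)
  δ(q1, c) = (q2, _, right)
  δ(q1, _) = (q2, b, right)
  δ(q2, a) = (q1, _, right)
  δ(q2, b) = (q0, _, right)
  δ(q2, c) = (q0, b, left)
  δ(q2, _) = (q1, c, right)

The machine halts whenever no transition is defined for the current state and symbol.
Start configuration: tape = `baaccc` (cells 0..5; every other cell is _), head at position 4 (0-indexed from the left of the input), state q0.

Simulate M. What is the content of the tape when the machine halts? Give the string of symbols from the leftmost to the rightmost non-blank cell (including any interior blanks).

q0 | baac[c]c__   read c → write b, move right, go to q2
q2 | baacb[c]__   read c → write b, move left, go to q0
q0 | baac[b]b__   read b → write _, move right, go to q0
q0 | baac_[b]__   read b → write _, move right, go to q0
q0 | baac__[_]_   read _ → write c, move left, go to q0
q0 | baac_[_]c_   read _ → write c, move left, go to q0
q0 | baac[_]cc_   read _ → write c, move left, go to q0
q0 | baa[c]ccc_   read c → write b, move right, go to q2
q2 | baab[c]cc_   read c → write b, move left, go to q0
q0 | baa[b]bcc_   read b → write _, move right, go to q0
q0 | baa_[b]cc_   read b → write _, move right, go to q0
q0 | baa__[c]c_   read c → write b, move right, go to q2
q2 | baa__b[c]_   read c → write b, move left, go to q0
q0 | baa__[b]b_   read b → write _, move right, go to q0
q0 | baa___[b]_   read b → write _, move right, go to q0
q0 | baa____[_]   read _ → write c, move left, go to q0
q0 | baa___[_]c   read _ → write c, move left, go to q0
q0 | baa__[_]cc   read _ → write c, move left, go to q0
q0 | baa_[_]ccc   read _ → write c, move left, go to q0
q0 | baa[_]cccc   read _ → write c, move left, go to q0
q0 | ba[a]ccccc
The non-blank tape span at halt is baaccccc.

baaccccc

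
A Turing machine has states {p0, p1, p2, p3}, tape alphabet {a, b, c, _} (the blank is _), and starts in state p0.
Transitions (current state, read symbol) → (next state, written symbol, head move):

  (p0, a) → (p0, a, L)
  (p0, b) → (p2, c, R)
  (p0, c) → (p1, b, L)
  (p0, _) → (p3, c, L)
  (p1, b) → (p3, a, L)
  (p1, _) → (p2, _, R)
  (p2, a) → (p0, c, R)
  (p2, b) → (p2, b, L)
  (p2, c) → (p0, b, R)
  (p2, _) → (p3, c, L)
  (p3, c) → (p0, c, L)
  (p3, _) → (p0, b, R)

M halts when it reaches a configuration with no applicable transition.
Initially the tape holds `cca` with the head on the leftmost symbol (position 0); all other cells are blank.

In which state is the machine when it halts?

state=p0 head=0 tape=___[c]ca_   (p0,c)→(p1,b,L)
state=p1 head=-1 tape=__[_]bca_   (p1,_)→(p2,_,R)
state=p2 head=0 tape=___[b]ca_   (p2,b)→(p2,b,L)
state=p2 head=-1 tape=__[_]bca_   (p2,_)→(p3,c,L)
state=p3 head=-2 tape=_[_]cbca_   (p3,_)→(p0,b,R)
state=p0 head=-1 tape=_b[c]bca_   (p0,c)→(p1,b,L)
state=p1 head=-2 tape=_[b]bbca_   (p1,b)→(p3,a,L)
state=p3 head=-3 tape=[_]abbca_   (p3,_)→(p0,b,R)
state=p0 head=-2 tape=b[a]bbca_   (p0,a)→(p0,a,L)
state=p0 head=-3 tape=[b]abbca_   (p0,b)→(p2,c,R)
state=p2 head=-2 tape=c[a]bbca_   (p2,a)→(p0,c,R)
state=p0 head=-1 tape=cc[b]bca_   (p0,b)→(p2,c,R)
state=p2 head=0 tape=ccc[b]ca_   (p2,b)→(p2,b,L)
state=p2 head=-1 tape=cc[c]bca_   (p2,c)→(p0,b,R)
state=p0 head=0 tape=ccb[b]ca_   (p0,b)→(p2,c,R)
state=p2 head=1 tape=ccbc[c]a_   (p2,c)→(p0,b,R)
state=p0 head=2 tape=ccbcb[a]_   (p0,a)→(p0,a,L)
state=p0 head=1 tape=ccbc[b]a_   (p0,b)→(p2,c,R)
state=p2 head=2 tape=ccbcc[a]_   (p2,a)→(p0,c,R)
state=p0 head=3 tape=ccbccc[_]   (p0,_)→(p3,c,L)
state=p3 head=2 tape=ccbcc[c]c   (p3,c)→(p0,c,L)
state=p0 head=1 tape=ccbc[c]cc   (p0,c)→(p1,b,L)
state=p1 head=0 tape=ccb[c]bcc
No transition is defined for (p1, c); M halts in state p1.

p1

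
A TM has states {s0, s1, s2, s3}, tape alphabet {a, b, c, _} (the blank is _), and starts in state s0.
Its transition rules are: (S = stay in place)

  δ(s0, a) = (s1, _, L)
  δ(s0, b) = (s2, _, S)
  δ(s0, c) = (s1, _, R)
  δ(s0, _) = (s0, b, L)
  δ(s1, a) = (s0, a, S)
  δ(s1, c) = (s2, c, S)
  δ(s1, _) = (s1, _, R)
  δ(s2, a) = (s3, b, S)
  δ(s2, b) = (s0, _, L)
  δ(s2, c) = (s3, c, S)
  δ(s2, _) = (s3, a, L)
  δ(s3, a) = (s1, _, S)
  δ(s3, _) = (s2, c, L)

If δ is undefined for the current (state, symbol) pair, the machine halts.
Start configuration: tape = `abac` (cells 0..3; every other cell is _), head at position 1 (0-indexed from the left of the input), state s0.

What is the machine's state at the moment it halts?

s3

s0 | a[b]ac   read b → write _, move S, go to s2
s2 | a[_]ac   read _ → write a, move L, go to s3
s3 | [a]aac   read a → write _, move S, go to s1
s1 | [_]aac   read _ → write _, move R, go to s1
s1 | _[a]ac   read a → write a, move S, go to s0
s0 | _[a]ac   read a → write _, move L, go to s1
s1 | [_]_ac   read _ → write _, move R, go to s1
s1 | _[_]ac   read _ → write _, move R, go to s1
s1 | __[a]c   read a → write a, move S, go to s0
s0 | __[a]c   read a → write _, move L, go to s1
s1 | _[_]_c   read _ → write _, move R, go to s1
s1 | __[_]c   read _ → write _, move R, go to s1
s1 | ___[c]   read c → write c, move S, go to s2
s2 | ___[c]   read c → write c, move S, go to s3
s3 | ___[c]
No transition is defined for (s3, c); M halts in state s3.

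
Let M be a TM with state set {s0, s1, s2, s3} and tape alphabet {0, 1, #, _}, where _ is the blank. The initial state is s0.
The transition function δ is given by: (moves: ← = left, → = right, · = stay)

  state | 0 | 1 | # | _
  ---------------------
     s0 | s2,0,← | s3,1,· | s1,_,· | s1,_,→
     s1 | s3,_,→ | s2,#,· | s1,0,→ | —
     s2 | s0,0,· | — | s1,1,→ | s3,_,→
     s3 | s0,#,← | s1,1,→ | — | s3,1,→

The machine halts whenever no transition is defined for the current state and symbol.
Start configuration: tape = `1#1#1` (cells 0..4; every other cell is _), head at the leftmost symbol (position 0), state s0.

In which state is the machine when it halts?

s1

state=s0 head=0 tape=[1]#1#1_   (s0,1)→(s3,1,·)
state=s3 head=0 tape=[1]#1#1_   (s3,1)→(s1,1,→)
state=s1 head=1 tape=1[#]1#1_   (s1,#)→(s1,0,→)
state=s1 head=2 tape=10[1]#1_   (s1,1)→(s2,#,·)
state=s2 head=2 tape=10[#]#1_   (s2,#)→(s1,1,→)
state=s1 head=3 tape=101[#]1_   (s1,#)→(s1,0,→)
state=s1 head=4 tape=1010[1]_   (s1,1)→(s2,#,·)
state=s2 head=4 tape=1010[#]_   (s2,#)→(s1,1,→)
state=s1 head=5 tape=10101[_]
No transition is defined for (s1, _); M halts in state s1.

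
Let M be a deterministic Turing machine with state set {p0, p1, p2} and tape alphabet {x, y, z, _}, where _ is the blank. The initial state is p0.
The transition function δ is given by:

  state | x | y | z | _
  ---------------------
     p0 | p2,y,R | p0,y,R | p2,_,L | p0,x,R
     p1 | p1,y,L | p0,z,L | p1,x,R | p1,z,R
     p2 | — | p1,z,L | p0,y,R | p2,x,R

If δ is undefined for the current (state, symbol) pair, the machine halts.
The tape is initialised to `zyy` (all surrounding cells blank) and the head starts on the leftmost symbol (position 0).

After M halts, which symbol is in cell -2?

p0 | ____[z]yy   read z → write _, move L, go to p2
p2 | ___[_]_yy   read _ → write x, move R, go to p2
p2 | ___x[_]yy   read _ → write x, move R, go to p2
p2 | ___xx[y]y   read y → write z, move L, go to p1
p1 | ___x[x]zy   read x → write y, move L, go to p1
p1 | ___[x]yzy   read x → write y, move L, go to p1
p1 | __[_]yyzy   read _ → write z, move R, go to p1
p1 | __z[y]yzy   read y → write z, move L, go to p0
p0 | __[z]zyzy   read z → write _, move L, go to p2
p2 | _[_]_zyzy   read _ → write x, move R, go to p2
p2 | _x[_]zyzy   read _ → write x, move R, go to p2
p2 | _xx[z]yzy   read z → write y, move R, go to p0
p0 | _xxy[y]zy   read y → write y, move R, go to p0
p0 | _xxyy[z]y   read z → write _, move L, go to p2
p2 | _xxy[y]_y   read y → write z, move L, go to p1
p1 | _xx[y]z_y   read y → write z, move L, go to p0
p0 | _x[x]zz_y   read x → write y, move R, go to p2
p2 | _xy[z]z_y   read z → write y, move R, go to p0
p0 | _xyy[z]_y   read z → write _, move L, go to p2
p2 | _xy[y]__y   read y → write z, move L, go to p1
p1 | _x[y]z__y   read y → write z, move L, go to p0
p0 | _[x]zz__y   read x → write y, move R, go to p2
p2 | _y[z]z__y   read z → write y, move R, go to p0
p0 | _yy[z]__y   read z → write _, move L, go to p2
p2 | _y[y]___y   read y → write z, move L, go to p1
p1 | _[y]z___y   read y → write z, move L, go to p0
p0 | [_]zz___y   read _ → write x, move R, go to p0
p0 | x[z]z___y   read z → write _, move L, go to p2
p2 | [x]_z___y
Cell -2 holds z when M halts.

z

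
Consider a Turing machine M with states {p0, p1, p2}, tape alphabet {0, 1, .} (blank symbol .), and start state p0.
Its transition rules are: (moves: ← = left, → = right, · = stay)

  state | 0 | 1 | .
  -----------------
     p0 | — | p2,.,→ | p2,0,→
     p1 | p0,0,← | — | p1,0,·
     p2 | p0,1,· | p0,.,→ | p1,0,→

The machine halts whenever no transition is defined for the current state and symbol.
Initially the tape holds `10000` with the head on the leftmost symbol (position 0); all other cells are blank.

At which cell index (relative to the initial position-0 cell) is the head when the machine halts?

p0 | [1]0000..   read 1 → write ., move →, go to p2
p2 | .[0]000..   read 0 → write 1, move ·, go to p0
p0 | .[1]000..   read 1 → write ., move →, go to p2
p2 | ..[0]00..   read 0 → write 1, move ·, go to p0
p0 | ..[1]00..   read 1 → write ., move →, go to p2
p2 | ...[0]0..   read 0 → write 1, move ·, go to p0
p0 | ...[1]0..   read 1 → write ., move →, go to p2
p2 | ....[0]..   read 0 → write 1, move ·, go to p0
p0 | ....[1]..   read 1 → write ., move →, go to p2
p2 | .....[.].   read . → write 0, move →, go to p1
p1 | .....0[.]   read . → write 0, move ·, go to p1
p1 | .....0[0]   read 0 → write 0, move ←, go to p0
p0 | .....[0]0
At halt the head is at cell 5.

5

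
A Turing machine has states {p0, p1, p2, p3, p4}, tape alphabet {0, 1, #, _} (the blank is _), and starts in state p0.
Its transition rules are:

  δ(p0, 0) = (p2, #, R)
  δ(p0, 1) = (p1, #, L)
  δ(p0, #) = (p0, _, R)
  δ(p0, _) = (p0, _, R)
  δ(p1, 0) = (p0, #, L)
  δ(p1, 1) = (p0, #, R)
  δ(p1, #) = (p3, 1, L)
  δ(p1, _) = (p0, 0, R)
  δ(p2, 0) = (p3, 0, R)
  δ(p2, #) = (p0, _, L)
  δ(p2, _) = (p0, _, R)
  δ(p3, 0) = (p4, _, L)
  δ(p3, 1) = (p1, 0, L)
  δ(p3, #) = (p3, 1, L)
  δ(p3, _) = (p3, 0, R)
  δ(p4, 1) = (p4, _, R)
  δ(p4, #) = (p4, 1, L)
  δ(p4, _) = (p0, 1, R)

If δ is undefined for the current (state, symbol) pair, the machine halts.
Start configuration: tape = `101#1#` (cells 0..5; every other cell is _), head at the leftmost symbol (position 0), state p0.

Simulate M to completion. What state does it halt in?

p2

p0 | _[1]01#1#   read 1 → write #, move L, go to p1
p1 | [_]#01#1#   read _ → write 0, move R, go to p0
p0 | 0[#]01#1#   read # → write _, move R, go to p0
p0 | 0_[0]1#1#   read 0 → write #, move R, go to p2
p2 | 0_#[1]#1#
No transition is defined for (p2, 1); M halts in state p2.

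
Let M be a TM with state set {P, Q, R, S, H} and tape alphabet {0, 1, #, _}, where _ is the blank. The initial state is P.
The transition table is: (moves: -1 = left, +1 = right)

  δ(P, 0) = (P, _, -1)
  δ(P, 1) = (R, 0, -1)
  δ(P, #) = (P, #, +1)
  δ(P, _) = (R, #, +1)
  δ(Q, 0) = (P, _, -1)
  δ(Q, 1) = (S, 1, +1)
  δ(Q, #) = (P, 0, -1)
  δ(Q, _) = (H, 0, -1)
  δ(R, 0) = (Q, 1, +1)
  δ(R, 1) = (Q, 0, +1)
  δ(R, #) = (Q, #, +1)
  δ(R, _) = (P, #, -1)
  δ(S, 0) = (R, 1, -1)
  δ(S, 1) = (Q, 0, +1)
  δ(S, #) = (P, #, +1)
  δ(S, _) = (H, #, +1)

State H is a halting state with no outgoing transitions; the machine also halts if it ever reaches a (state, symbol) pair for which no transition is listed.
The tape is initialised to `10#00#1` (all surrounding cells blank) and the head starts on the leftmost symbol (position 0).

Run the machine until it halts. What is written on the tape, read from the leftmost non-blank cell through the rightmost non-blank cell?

########1#

state=P head=0 tape=__[1]0#00#1__   (P,1)→(R,0,-1)
state=R head=-1 tape=_[_]00#00#1__   (R,_)→(P,#,-1)
state=P head=-2 tape=[_]#00#00#1__   (P,_)→(R,#,+1)
state=R head=-1 tape=#[#]00#00#1__   (R,#)→(Q,#,+1)
state=Q head=0 tape=##[0]0#00#1__   (Q,0)→(P,_,-1)
state=P head=-1 tape=#[#]_0#00#1__   (P,#)→(P,#,+1)
state=P head=0 tape=##[_]0#00#1__   (P,_)→(R,#,+1)
state=R head=1 tape=###[0]#00#1__   (R,0)→(Q,1,+1)
state=Q head=2 tape=###1[#]00#1__   (Q,#)→(P,0,-1)
state=P head=1 tape=###[1]000#1__   (P,1)→(R,0,-1)
state=R head=0 tape=##[#]0000#1__   (R,#)→(Q,#,+1)
state=Q head=1 tape=###[0]000#1__   (Q,0)→(P,_,-1)
state=P head=0 tape=##[#]_000#1__   (P,#)→(P,#,+1)
state=P head=1 tape=###[_]000#1__   (P,_)→(R,#,+1)
state=R head=2 tape=####[0]00#1__   (R,0)→(Q,1,+1)
state=Q head=3 tape=####1[0]0#1__   (Q,0)→(P,_,-1)
state=P head=2 tape=####[1]_0#1__   (P,1)→(R,0,-1)
state=R head=1 tape=###[#]0_0#1__   (R,#)→(Q,#,+1)
state=Q head=2 tape=####[0]_0#1__   (Q,0)→(P,_,-1)
state=P head=1 tape=###[#]__0#1__   (P,#)→(P,#,+1)
state=P head=2 tape=####[_]_0#1__   (P,_)→(R,#,+1)
state=R head=3 tape=#####[_]0#1__   (R,_)→(P,#,-1)
state=P head=2 tape=####[#]#0#1__   (P,#)→(P,#,+1)
state=P head=3 tape=#####[#]0#1__   (P,#)→(P,#,+1)
state=P head=4 tape=######[0]#1__   (P,0)→(P,_,-1)
state=P head=3 tape=#####[#]_#1__   (P,#)→(P,#,+1)
state=P head=4 tape=######[_]#1__   (P,_)→(R,#,+1)
state=R head=5 tape=#######[#]1__   (R,#)→(Q,#,+1)
state=Q head=6 tape=########[1]__   (Q,1)→(S,1,+1)
state=S head=7 tape=########1[_]_   (S,_)→(H,#,+1)
state=H head=8 tape=########1#[_]
The non-blank tape span at halt is ########1#.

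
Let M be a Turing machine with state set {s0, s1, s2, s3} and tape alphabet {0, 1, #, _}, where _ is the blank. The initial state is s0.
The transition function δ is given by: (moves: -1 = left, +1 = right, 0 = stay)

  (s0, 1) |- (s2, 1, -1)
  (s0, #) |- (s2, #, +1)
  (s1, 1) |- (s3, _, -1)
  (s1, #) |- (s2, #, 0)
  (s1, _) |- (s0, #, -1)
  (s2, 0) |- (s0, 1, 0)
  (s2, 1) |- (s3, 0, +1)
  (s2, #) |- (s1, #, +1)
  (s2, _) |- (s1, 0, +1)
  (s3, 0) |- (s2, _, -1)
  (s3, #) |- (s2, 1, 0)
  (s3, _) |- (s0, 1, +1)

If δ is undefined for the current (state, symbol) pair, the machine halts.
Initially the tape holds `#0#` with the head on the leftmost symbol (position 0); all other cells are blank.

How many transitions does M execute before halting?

11

s0 | [#]0#__   read # → write #, move +1, go to s2
s2 | #[0]#__   read 0 → write 1, move 0, go to s0
s0 | #[1]#__   read 1 → write 1, move -1, go to s2
s2 | [#]1#__   read # → write #, move +1, go to s1
s1 | #[1]#__   read 1 → write _, move -1, go to s3
s3 | [#]_#__   read # → write 1, move 0, go to s2
s2 | [1]_#__   read 1 → write 0, move +1, go to s3
s3 | 0[_]#__   read _ → write 1, move +1, go to s0
s0 | 01[#]__   read # → write #, move +1, go to s2
s2 | 01#[_]_   read _ → write 0, move +1, go to s1
s1 | 01#0[_]   read _ → write #, move -1, go to s0
s0 | 01#[0]#
M halts after 11 transitions.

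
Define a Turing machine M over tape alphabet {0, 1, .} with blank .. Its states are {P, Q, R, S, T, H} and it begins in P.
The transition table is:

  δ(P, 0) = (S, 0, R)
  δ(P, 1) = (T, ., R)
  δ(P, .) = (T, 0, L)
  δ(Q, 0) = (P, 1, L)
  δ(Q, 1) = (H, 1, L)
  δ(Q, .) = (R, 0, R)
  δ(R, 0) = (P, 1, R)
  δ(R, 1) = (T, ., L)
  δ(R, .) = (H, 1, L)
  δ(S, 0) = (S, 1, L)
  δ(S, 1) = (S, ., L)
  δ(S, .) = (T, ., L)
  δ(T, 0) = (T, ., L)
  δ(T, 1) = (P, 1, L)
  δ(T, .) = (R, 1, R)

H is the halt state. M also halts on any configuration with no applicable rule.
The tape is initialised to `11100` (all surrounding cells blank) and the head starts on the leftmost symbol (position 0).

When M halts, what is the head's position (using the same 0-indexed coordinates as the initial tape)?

P | ..[1]1100   read 1 → write ., move R, go to T
T | ...[1]100   read 1 → write 1, move L, go to P
P | ..[.]1100   read . → write 0, move L, go to T
T | .[.]01100   read . → write 1, move R, go to R
R | .1[0]1100   read 0 → write 1, move R, go to P
P | .11[1]100   read 1 → write ., move R, go to T
T | .11.[1]00   read 1 → write 1, move L, go to P
P | .11[.]100   read . → write 0, move L, go to T
T | .1[1]0100   read 1 → write 1, move L, go to P
P | .[1]10100   read 1 → write ., move R, go to T
T | ..[1]0100   read 1 → write 1, move L, go to P
P | .[.]10100   read . → write 0, move L, go to T
T | [.]010100   read . → write 1, move R, go to R
R | 1[0]10100   read 0 → write 1, move R, go to P
P | 11[1]0100   read 1 → write ., move R, go to T
T | 11.[0]100   read 0 → write ., move L, go to T
T | 11[.].100   read . → write 1, move R, go to R
R | 111[.]100   read . → write 1, move L, go to H
H | 11[1]1100
At halt the head is at cell 0.

0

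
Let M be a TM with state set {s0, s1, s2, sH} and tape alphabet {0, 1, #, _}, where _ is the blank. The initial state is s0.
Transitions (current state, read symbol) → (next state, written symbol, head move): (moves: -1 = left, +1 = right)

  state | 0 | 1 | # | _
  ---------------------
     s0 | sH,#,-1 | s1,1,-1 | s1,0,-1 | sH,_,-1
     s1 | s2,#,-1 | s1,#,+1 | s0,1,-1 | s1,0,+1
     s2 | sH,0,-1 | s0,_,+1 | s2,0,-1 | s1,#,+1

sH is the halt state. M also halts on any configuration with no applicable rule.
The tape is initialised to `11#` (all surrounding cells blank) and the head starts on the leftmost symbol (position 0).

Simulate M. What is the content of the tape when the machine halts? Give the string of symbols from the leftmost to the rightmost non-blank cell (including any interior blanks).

#101

s0 | __[1]1#   read 1 → write 1, move -1, go to s1
s1 | _[_]11#   read _ → write 0, move +1, go to s1
s1 | _0[1]1#   read 1 → write #, move +1, go to s1
s1 | _0#[1]#   read 1 → write #, move +1, go to s1
s1 | _0##[#]   read # → write 1, move -1, go to s0
s0 | _0#[#]1   read # → write 0, move -1, go to s1
s1 | _0[#]01   read # → write 1, move -1, go to s0
s0 | _[0]101   read 0 → write #, move -1, go to sH
sH | [_]#101
The non-blank tape span at halt is #101.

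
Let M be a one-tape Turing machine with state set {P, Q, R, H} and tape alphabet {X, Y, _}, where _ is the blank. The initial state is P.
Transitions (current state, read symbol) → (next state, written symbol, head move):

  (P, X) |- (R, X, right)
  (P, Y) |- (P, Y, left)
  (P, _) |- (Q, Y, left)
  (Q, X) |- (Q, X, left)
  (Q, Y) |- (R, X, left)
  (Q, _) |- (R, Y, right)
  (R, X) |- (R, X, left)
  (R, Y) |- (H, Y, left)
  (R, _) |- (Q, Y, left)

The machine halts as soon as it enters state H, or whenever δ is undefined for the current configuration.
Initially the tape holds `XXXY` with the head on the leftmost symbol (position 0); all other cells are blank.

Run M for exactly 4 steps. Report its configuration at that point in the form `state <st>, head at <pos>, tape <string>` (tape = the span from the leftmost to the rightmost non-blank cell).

state Q, head at -2, tape YXXXY

state=P head=0 tape=__[X]XXY   (P,X)→(R,X,right)
state=R head=1 tape=__X[X]XY   (R,X)→(R,X,left)
state=R head=0 tape=__[X]XXY   (R,X)→(R,X,left)
state=R head=-1 tape=_[_]XXXY   (R,_)→(Q,Y,left)
state=Q head=-2 tape=[_]YXXXY
After 4 steps: state Q, head at -2, tape YXXXY.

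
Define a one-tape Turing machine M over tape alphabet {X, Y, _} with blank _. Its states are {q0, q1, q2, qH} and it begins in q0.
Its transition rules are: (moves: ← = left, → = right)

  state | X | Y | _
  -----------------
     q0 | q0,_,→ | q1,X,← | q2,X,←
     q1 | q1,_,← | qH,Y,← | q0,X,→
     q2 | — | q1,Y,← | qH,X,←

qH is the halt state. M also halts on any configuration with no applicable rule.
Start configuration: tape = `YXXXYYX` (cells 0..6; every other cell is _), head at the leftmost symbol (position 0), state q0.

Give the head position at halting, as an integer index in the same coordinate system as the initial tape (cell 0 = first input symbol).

q0 | _[Y]XXXYYX_   read Y → write X, move ←, go to q1
q1 | [_]XXXXYYX_   read _ → write X, move →, go to q0
q0 | X[X]XXXYYX_   read X → write _, move →, go to q0
q0 | X_[X]XXYYX_   read X → write _, move →, go to q0
q0 | X__[X]XYYX_   read X → write _, move →, go to q0
q0 | X___[X]YYX_   read X → write _, move →, go to q0
q0 | X____[Y]YX_   read Y → write X, move ←, go to q1
q1 | X___[_]XYX_   read _ → write X, move →, go to q0
q0 | X___X[X]YX_   read X → write _, move →, go to q0
q0 | X___X_[Y]X_   read Y → write X, move ←, go to q1
q1 | X___X[_]XX_   read _ → write X, move →, go to q0
q0 | X___XX[X]X_   read X → write _, move →, go to q0
q0 | X___XX_[X]_   read X → write _, move →, go to q0
q0 | X___XX__[_]   read _ → write X, move ←, go to q2
q2 | X___XX_[_]X   read _ → write X, move ←, go to qH
qH | X___XX[_]XX
At halt the head is at cell 5.

5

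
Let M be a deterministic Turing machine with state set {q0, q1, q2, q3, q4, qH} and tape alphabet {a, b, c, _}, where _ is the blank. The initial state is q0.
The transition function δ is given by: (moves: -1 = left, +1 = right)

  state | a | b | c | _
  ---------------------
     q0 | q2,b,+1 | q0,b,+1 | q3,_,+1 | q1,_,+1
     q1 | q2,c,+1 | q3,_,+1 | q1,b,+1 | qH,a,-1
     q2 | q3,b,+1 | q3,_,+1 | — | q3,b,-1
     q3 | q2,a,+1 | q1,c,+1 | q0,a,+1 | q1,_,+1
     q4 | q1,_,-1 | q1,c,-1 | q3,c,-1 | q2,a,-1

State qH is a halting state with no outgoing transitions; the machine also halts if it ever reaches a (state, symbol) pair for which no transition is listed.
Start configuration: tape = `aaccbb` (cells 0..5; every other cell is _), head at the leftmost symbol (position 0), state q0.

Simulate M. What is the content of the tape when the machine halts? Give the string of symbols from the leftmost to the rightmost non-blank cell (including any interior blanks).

q0 | [a]accbb__   read a → write b, move +1, go to q2
q2 | b[a]ccbb__   read a → write b, move +1, go to q3
q3 | bb[c]cbb__   read c → write a, move +1, go to q0
q0 | bba[c]bb__   read c → write _, move +1, go to q3
q3 | bba_[b]b__   read b → write c, move +1, go to q1
q1 | bba_c[b]__   read b → write _, move +1, go to q3
q3 | bba_c_[_]_   read _ → write _, move +1, go to q1
q1 | bba_c__[_]   read _ → write a, move -1, go to qH
qH | bba_c_[_]a
The non-blank tape span at halt is bba_c__a.

bba_c__a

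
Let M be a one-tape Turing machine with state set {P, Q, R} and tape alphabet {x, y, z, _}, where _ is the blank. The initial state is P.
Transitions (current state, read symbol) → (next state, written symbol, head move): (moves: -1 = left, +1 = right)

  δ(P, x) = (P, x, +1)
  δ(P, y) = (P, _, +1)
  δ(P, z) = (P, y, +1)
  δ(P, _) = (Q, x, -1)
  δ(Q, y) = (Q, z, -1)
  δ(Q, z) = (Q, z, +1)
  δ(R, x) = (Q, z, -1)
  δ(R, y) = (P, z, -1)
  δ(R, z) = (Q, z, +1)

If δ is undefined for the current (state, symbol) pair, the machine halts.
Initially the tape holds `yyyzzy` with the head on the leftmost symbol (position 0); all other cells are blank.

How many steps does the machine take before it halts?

7

P | [y]yyzzy_   read y → write _, move +1, go to P
P | _[y]yzzy_   read y → write _, move +1, go to P
P | __[y]zzy_   read y → write _, move +1, go to P
P | ___[z]zy_   read z → write y, move +1, go to P
P | ___y[z]y_   read z → write y, move +1, go to P
P | ___yy[y]_   read y → write _, move +1, go to P
P | ___yy_[_]   read _ → write x, move -1, go to Q
Q | ___yy[_]x
M halts after 7 transitions.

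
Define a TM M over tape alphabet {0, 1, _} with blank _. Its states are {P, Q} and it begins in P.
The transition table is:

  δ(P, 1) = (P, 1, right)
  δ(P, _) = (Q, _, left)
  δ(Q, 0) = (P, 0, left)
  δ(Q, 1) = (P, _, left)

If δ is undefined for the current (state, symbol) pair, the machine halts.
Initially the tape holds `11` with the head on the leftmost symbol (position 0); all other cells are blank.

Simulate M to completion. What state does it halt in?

P | __[1]1_   read 1 → write 1, move right, go to P
P | __1[1]_   read 1 → write 1, move right, go to P
P | __11[_]   read _ → write _, move left, go to Q
Q | __1[1]_   read 1 → write _, move left, go to P
P | __[1]__   read 1 → write 1, move right, go to P
P | __1[_]_   read _ → write _, move left, go to Q
Q | __[1]__   read 1 → write _, move left, go to P
P | _[_]___   read _ → write _, move left, go to Q
Q | [_]____
No transition is defined for (Q, _); M halts in state Q.

Q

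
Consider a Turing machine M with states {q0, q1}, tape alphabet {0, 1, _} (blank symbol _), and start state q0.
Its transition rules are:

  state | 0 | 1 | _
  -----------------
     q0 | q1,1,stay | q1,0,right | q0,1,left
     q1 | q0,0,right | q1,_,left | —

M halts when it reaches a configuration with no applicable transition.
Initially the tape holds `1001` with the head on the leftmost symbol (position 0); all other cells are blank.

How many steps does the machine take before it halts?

12

state=q0 head=0 tape=_[1]001   (q0,1)→(q1,0,right)
state=q1 head=1 tape=_0[0]01   (q1,0)→(q0,0,right)
state=q0 head=2 tape=_00[0]1   (q0,0)→(q1,1,stay)
state=q1 head=2 tape=_00[1]1   (q1,1)→(q1,_,left)
state=q1 head=1 tape=_0[0]_1   (q1,0)→(q0,0,right)
state=q0 head=2 tape=_00[_]1   (q0,_)→(q0,1,left)
state=q0 head=1 tape=_0[0]11   (q0,0)→(q1,1,stay)
state=q1 head=1 tape=_0[1]11   (q1,1)→(q1,_,left)
state=q1 head=0 tape=_[0]_11   (q1,0)→(q0,0,right)
state=q0 head=1 tape=_0[_]11   (q0,_)→(q0,1,left)
state=q0 head=0 tape=_[0]111   (q0,0)→(q1,1,stay)
state=q1 head=0 tape=_[1]111   (q1,1)→(q1,_,left)
state=q1 head=-1 tape=[_]_111
M halts after 12 transitions.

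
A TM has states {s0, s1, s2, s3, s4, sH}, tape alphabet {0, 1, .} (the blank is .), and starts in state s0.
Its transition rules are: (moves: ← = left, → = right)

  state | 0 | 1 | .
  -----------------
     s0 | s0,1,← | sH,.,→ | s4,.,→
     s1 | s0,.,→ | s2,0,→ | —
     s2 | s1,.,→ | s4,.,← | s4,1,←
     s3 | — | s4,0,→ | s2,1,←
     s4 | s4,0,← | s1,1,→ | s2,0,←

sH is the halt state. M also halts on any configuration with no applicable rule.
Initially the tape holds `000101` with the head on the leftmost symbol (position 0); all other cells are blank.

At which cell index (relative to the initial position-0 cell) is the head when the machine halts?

s0 | .[0]00101...   read 0 → write 1, move ←, go to s0
s0 | [.]100101...   read . → write ., move →, go to s4
s4 | .[1]00101...   read 1 → write 1, move →, go to s1
s1 | .1[0]0101...   read 0 → write ., move →, go to s0
s0 | .1.[0]101...   read 0 → write 1, move ←, go to s0
s0 | .1[.]1101...   read . → write ., move →, go to s4
s4 | .1.[1]101...   read 1 → write 1, move →, go to s1
s1 | .1.1[1]01...   read 1 → write 0, move →, go to s2
s2 | .1.10[0]1...   read 0 → write ., move →, go to s1
s1 | .1.10.[1]...   read 1 → write 0, move →, go to s2
s2 | .1.10.0[.]..   read . → write 1, move ←, go to s4
s4 | .1.10.[0]1..   read 0 → write 0, move ←, go to s4
s4 | .1.10[.]01..   read . → write 0, move ←, go to s2
s2 | .1.1[0]001..   read 0 → write ., move →, go to s1
s1 | .1.1.[0]01..   read 0 → write ., move →, go to s0
s0 | .1.1..[0]1..   read 0 → write 1, move ←, go to s0
s0 | .1.1.[.]11..   read . → write ., move →, go to s4
s4 | .1.1..[1]1..   read 1 → write 1, move →, go to s1
s1 | .1.1..1[1]..   read 1 → write 0, move →, go to s2
s2 | .1.1..10[.].   read . → write 1, move ←, go to s4
s4 | .1.1..1[0]1.   read 0 → write 0, move ←, go to s4
s4 | .1.1..[1]01.   read 1 → write 1, move →, go to s1
s1 | .1.1..1[0]1.   read 0 → write ., move →, go to s0
s0 | .1.1..1.[1].   read 1 → write ., move →, go to sH
sH | .1.1..1..[.]
At halt the head is at cell 8.

8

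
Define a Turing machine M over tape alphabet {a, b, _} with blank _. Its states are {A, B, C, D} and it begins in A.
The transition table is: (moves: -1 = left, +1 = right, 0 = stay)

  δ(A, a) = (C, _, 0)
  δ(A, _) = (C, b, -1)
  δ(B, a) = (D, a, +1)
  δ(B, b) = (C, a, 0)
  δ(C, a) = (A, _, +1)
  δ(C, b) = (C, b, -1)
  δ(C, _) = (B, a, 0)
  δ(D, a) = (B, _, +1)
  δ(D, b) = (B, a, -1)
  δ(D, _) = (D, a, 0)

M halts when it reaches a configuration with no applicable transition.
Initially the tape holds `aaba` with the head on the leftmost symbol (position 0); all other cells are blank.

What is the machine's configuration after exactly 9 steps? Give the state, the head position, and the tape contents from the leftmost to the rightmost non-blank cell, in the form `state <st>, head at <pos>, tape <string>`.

state=A head=0 tape=[a]aba_   (A,a)→(C,_,0)
state=C head=0 tape=[_]aba_   (C,_)→(B,a,0)
state=B head=0 tape=[a]aba_   (B,a)→(D,a,+1)
state=D head=1 tape=a[a]ba_   (D,a)→(B,_,+1)
state=B head=2 tape=a_[b]a_   (B,b)→(C,a,0)
state=C head=2 tape=a_[a]a_   (C,a)→(A,_,+1)
state=A head=3 tape=a__[a]_   (A,a)→(C,_,0)
state=C head=3 tape=a__[_]_   (C,_)→(B,a,0)
state=B head=3 tape=a__[a]_   (B,a)→(D,a,+1)
state=D head=4 tape=a__a[_]
After 9 steps: state D, head at 4, tape a__a.

state D, head at 4, tape a__a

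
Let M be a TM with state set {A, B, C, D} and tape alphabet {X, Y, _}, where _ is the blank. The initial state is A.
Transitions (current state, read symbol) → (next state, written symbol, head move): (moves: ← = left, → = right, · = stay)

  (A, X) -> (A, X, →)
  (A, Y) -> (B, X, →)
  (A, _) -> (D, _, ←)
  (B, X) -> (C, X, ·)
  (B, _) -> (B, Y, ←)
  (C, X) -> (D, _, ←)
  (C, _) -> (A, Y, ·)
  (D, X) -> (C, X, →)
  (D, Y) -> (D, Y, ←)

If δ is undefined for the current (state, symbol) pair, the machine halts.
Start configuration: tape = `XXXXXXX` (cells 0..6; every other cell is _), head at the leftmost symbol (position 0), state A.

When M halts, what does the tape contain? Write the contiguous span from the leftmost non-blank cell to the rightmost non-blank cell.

XXXXXXXXY

A | [X]XXXXXX__   read X → write X, move →, go to A
A | X[X]XXXXX__   read X → write X, move →, go to A
A | XX[X]XXXX__   read X → write X, move →, go to A
A | XXX[X]XXX__   read X → write X, move →, go to A
A | XXXX[X]XX__   read X → write X, move →, go to A
A | XXXXX[X]X__   read X → write X, move →, go to A
A | XXXXXX[X]__   read X → write X, move →, go to A
A | XXXXXXX[_]_   read _ → write _, move ←, go to D
D | XXXXXX[X]__   read X → write X, move →, go to C
C | XXXXXXX[_]_   read _ → write Y, move ·, go to A
A | XXXXXXX[Y]_   read Y → write X, move →, go to B
B | XXXXXXXX[_]   read _ → write Y, move ←, go to B
B | XXXXXXX[X]Y   read X → write X, move ·, go to C
C | XXXXXXX[X]Y   read X → write _, move ←, go to D
D | XXXXXX[X]_Y   read X → write X, move →, go to C
C | XXXXXXX[_]Y   read _ → write Y, move ·, go to A
A | XXXXXXX[Y]Y   read Y → write X, move →, go to B
B | XXXXXXXX[Y]
The non-blank tape span at halt is XXXXXXXXY.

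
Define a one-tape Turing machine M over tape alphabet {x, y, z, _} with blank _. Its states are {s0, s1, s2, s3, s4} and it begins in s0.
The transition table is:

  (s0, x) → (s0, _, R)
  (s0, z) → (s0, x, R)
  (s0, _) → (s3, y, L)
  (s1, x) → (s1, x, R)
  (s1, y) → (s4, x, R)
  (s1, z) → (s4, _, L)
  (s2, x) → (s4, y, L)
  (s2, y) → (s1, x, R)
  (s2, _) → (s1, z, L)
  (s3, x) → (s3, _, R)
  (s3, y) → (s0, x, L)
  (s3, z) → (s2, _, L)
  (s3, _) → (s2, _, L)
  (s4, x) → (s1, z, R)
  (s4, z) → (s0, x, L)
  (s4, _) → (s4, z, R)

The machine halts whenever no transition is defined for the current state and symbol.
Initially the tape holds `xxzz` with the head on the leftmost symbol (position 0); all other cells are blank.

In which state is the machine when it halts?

s1

s0 | _[x]xzz_   read x → write _, move R, go to s0
s0 | __[x]zz_   read x → write _, move R, go to s0
s0 | ___[z]z_   read z → write x, move R, go to s0
s0 | ___x[z]_   read z → write x, move R, go to s0
s0 | ___xx[_]   read _ → write y, move L, go to s3
s3 | ___x[x]y   read x → write _, move R, go to s3
s3 | ___x_[y]   read y → write x, move L, go to s0
s0 | ___x[_]x   read _ → write y, move L, go to s3
s3 | ___[x]yx   read x → write _, move R, go to s3
s3 | ____[y]x   read y → write x, move L, go to s0
s0 | ___[_]xx   read _ → write y, move L, go to s3
s3 | __[_]yxx   read _ → write _, move L, go to s2
s2 | _[_]_yxx   read _ → write z, move L, go to s1
s1 | [_]z_yxx
No transition is defined for (s1, _); M halts in state s1.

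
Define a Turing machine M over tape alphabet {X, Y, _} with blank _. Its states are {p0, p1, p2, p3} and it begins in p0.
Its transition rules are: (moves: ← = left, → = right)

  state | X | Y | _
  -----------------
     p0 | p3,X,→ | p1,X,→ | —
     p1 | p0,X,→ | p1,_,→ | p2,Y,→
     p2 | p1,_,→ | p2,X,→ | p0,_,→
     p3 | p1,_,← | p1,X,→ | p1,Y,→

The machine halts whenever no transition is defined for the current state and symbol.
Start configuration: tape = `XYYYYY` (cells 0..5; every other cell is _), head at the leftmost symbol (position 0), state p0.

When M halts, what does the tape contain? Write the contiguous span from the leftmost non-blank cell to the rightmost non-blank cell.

state=p0 head=0 tape=[X]YYYYY___   (p0,X)→(p3,X,→)
state=p3 head=1 tape=X[Y]YYYY___   (p3,Y)→(p1,X,→)
state=p1 head=2 tape=XX[Y]YYY___   (p1,Y)→(p1,_,→)
state=p1 head=3 tape=XX_[Y]YY___   (p1,Y)→(p1,_,→)
state=p1 head=4 tape=XX__[Y]Y___   (p1,Y)→(p1,_,→)
state=p1 head=5 tape=XX___[Y]___   (p1,Y)→(p1,_,→)
state=p1 head=6 tape=XX____[_]__   (p1,_)→(p2,Y,→)
state=p2 head=7 tape=XX____Y[_]_   (p2,_)→(p0,_,→)
state=p0 head=8 tape=XX____Y_[_]
The non-blank tape span at halt is XX____Y.

XX____Y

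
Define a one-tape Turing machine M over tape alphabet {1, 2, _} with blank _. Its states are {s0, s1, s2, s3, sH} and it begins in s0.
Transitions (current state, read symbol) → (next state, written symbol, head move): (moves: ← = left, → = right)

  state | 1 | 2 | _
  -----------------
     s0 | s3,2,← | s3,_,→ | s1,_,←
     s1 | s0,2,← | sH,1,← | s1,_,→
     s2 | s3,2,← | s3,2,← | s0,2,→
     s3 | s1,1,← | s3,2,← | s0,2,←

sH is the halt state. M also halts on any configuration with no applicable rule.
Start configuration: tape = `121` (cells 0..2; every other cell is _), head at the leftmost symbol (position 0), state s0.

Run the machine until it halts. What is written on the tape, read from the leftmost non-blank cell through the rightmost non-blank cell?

1221

state=s0 head=0 tape=___[1]21   (s0,1)→(s3,2,←)
state=s3 head=-1 tape=__[_]221   (s3,_)→(s0,2,←)
state=s0 head=-2 tape=_[_]2221   (s0,_)→(s1,_,←)
state=s1 head=-3 tape=[_]_2221   (s1,_)→(s1,_,→)
state=s1 head=-2 tape=_[_]2221   (s1,_)→(s1,_,→)
state=s1 head=-1 tape=__[2]221   (s1,2)→(sH,1,←)
state=sH head=-2 tape=_[_]1221
The non-blank tape span at halt is 1221.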